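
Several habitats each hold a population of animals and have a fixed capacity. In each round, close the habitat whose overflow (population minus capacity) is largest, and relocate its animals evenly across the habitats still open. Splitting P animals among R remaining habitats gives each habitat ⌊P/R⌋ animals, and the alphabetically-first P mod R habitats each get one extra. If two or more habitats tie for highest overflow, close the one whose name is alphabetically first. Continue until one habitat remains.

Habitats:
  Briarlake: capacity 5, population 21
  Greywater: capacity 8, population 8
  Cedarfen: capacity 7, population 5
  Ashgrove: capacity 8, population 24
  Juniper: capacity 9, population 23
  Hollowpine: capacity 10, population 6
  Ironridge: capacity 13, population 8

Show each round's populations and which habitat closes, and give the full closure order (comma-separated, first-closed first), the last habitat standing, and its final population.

Round 1: Ashgrove=24 Briarlake=21 Cedarfen=5 Greywater=8 Hollowpine=6 Ironridge=8 Juniper=23 → close Ashgrove (overflow 16)
  24÷6 = 4 each, +1 to first 0
Round 2: Briarlake=25 Cedarfen=9 Greywater=12 Hollowpine=10 Ironridge=12 Juniper=27 → close Briarlake (overflow 20)
  25÷5 = 5 each, +1 to first 0
Round 3: Cedarfen=14 Greywater=17 Hollowpine=15 Ironridge=17 Juniper=32 → close Juniper (overflow 23)
  32÷4 = 8 each, +1 to first 0
Round 4: Cedarfen=22 Greywater=25 Hollowpine=23 Ironridge=25 → close Greywater (overflow 17)
  25÷3 = 8 each, +1 to first 1
Round 5: Cedarfen=31 Hollowpine=31 Ironridge=33 → close Cedarfen (overflow 24)
  31÷2 = 15 each, +1 to first 1
Round 6: Hollowpine=47 Ironridge=48 → close Hollowpine (overflow 37)
  47÷1 = 47 each, +1 to first 0

Closure order: Ashgrove, Briarlake, Juniper, Greywater, Cedarfen, Hollowpine
Last habitat: Ironridge with 95 animals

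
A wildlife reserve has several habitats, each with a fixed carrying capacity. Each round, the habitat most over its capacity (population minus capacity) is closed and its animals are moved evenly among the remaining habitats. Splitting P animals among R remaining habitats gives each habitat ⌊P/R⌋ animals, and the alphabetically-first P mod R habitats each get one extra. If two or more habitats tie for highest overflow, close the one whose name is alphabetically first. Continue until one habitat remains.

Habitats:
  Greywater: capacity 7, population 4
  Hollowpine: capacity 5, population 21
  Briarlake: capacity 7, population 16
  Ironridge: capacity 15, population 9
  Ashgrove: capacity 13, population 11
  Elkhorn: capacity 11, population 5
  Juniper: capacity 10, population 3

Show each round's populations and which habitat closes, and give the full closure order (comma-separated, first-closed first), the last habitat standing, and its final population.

Closure order: Hollowpine, Briarlake, Ashgrove, Greywater, Elkhorn, Ironridge
Last habitat: Juniper with 69 animals

Round 1: Ashgrove=11 Briarlake=16 Elkhorn=5 Greywater=4 Hollowpine=21 Ironridge=9 Juniper=3 → close Hollowpine (overflow 16)
  21÷6 = 3 each, +1 to first 3
Round 2: Ashgrove=15 Briarlake=20 Elkhorn=9 Greywater=7 Ironridge=12 Juniper=6 → close Briarlake (overflow 13)
  20÷5 = 4 each, +1 to first 0
Round 3: Ashgrove=19 Elkhorn=13 Greywater=11 Ironridge=16 Juniper=10 → close Ashgrove (overflow 6)
  19÷4 = 4 each, +1 to first 3
Round 4: Elkhorn=18 Greywater=16 Ironridge=21 Juniper=14 → close Greywater (overflow 9)
  16÷3 = 5 each, +1 to first 1
Round 5: Elkhorn=24 Ironridge=26 Juniper=19 → close Elkhorn (overflow 13)
  24÷2 = 12 each, +1 to first 0
Round 6: Ironridge=38 Juniper=31 → close Ironridge (overflow 23)
  38÷1 = 38 each, +1 to first 0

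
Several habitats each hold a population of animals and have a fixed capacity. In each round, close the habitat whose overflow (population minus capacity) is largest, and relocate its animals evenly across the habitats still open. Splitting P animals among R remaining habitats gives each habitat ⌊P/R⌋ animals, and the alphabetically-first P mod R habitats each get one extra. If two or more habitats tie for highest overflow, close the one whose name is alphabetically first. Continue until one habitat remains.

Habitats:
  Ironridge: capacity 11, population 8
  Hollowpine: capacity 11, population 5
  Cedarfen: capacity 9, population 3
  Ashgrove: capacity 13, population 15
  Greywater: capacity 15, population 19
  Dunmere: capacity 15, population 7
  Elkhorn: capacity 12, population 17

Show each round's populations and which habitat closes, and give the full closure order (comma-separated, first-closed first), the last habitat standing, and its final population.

Round 1: Ashgrove=15 Cedarfen=3 Dunmere=7 Elkhorn=17 Greywater=19 Hollowpine=5 Ironridge=8 → close Elkhorn (overflow 5)
  17÷6 = 2 each, +1 to first 5
Round 2: Ashgrove=18 Cedarfen=6 Dunmere=10 Greywater=22 Hollowpine=8 Ironridge=10 → close Greywater (overflow 7)
  22÷5 = 4 each, +1 to first 2
Round 3: Ashgrove=23 Cedarfen=11 Dunmere=14 Hollowpine=12 Ironridge=14 → close Ashgrove (overflow 10)
  23÷4 = 5 each, +1 to first 3
Round 4: Cedarfen=17 Dunmere=20 Hollowpine=18 Ironridge=19 → close Cedarfen (overflow 8)
  17÷3 = 5 each, +1 to first 2
Round 5: Dunmere=26 Hollowpine=24 Ironridge=24 → close Hollowpine (overflow 13)
  24÷2 = 12 each, +1 to first 0
Round 6: Dunmere=38 Ironridge=36 → close Ironridge (overflow 25)
  36÷1 = 36 each, +1 to first 0

Closure order: Elkhorn, Greywater, Ashgrove, Cedarfen, Hollowpine, Ironridge
Last habitat: Dunmere with 74 animals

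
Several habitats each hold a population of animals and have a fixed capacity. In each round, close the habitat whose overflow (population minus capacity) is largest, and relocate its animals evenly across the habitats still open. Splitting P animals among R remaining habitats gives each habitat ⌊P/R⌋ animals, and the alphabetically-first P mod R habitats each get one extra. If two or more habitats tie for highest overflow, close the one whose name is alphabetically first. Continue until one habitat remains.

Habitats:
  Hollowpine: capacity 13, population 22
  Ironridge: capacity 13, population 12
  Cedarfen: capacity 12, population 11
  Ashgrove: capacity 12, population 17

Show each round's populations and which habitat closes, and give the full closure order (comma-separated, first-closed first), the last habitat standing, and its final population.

Closure order: Hollowpine, Ashgrove, Cedarfen
Last habitat: Ironridge with 62 animals

Round 1: Ashgrove=17 Cedarfen=11 Hollowpine=22 Ironridge=12 → close Hollowpine (overflow 9)
  22÷3 = 7 each, +1 to first 1
Round 2: Ashgrove=25 Cedarfen=18 Ironridge=19 → close Ashgrove (overflow 13)
  25÷2 = 12 each, +1 to first 1
Round 3: Cedarfen=31 Ironridge=31 → close Cedarfen (overflow 19)
  31÷1 = 31 each, +1 to first 0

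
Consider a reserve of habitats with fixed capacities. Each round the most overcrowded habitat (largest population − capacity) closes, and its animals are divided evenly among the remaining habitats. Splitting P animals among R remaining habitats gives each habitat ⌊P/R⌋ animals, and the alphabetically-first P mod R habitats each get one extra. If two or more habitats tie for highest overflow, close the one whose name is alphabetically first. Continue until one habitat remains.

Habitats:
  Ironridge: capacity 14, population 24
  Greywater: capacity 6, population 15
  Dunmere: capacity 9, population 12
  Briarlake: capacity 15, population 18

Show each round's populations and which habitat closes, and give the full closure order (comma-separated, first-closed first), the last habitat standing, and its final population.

Round 1: Briarlake=18 Dunmere=12 Greywater=15 Ironridge=24 → close Ironridge (overflow 10)
  24÷3 = 8 each, +1 to first 0
Round 2: Briarlake=26 Dunmere=20 Greywater=23 → close Greywater (overflow 17)
  23÷2 = 11 each, +1 to first 1
Round 3: Briarlake=38 Dunmere=31 → close Briarlake (overflow 23)
  38÷1 = 38 each, +1 to first 0

Closure order: Ironridge, Greywater, Briarlake
Last habitat: Dunmere with 69 animals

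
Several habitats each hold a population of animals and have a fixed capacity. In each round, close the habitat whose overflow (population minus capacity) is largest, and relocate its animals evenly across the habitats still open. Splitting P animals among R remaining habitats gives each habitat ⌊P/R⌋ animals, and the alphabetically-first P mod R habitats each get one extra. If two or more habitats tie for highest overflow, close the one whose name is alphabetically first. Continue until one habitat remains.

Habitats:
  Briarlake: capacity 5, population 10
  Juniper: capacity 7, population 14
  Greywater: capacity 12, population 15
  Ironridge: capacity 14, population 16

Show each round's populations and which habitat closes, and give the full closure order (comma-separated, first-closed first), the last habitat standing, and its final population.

Round 1: Briarlake=10 Greywater=15 Ironridge=16 Juniper=14 → close Juniper (overflow 7)
  14÷3 = 4 each, +1 to first 2
Round 2: Briarlake=15 Greywater=20 Ironridge=20 → close Briarlake (overflow 10)
  15÷2 = 7 each, +1 to first 1
Round 3: Greywater=28 Ironridge=27 → close Greywater (overflow 16)
  28÷1 = 28 each, +1 to first 0

Closure order: Juniper, Briarlake, Greywater
Last habitat: Ironridge with 55 animals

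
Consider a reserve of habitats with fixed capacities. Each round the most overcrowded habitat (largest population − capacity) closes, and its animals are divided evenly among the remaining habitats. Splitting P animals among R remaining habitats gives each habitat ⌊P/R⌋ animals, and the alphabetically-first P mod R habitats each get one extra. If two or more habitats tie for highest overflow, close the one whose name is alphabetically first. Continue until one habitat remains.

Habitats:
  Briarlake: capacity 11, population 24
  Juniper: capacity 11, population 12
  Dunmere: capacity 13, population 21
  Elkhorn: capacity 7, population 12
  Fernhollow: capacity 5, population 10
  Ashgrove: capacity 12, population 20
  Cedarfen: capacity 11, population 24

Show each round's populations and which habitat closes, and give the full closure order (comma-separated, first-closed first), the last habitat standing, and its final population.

Closure order: Briarlake, Cedarfen, Ashgrove, Dunmere, Elkhorn, Fernhollow
Last habitat: Juniper with 123 animals

Round 1: Ashgrove=20 Briarlake=24 Cedarfen=24 Dunmere=21 Elkhorn=12 Fernhollow=10 Juniper=12 → close Briarlake (overflow 13)
  24÷6 = 4 each, +1 to first 0
Round 2: Ashgrove=24 Cedarfen=28 Dunmere=25 Elkhorn=16 Fernhollow=14 Juniper=16 → close Cedarfen (overflow 17)
  28÷5 = 5 each, +1 to first 3
Round 3: Ashgrove=30 Dunmere=31 Elkhorn=22 Fernhollow=19 Juniper=21 → close Ashgrove (overflow 18)
  30÷4 = 7 each, +1 to first 2
Round 4: Dunmere=39 Elkhorn=30 Fernhollow=26 Juniper=28 → close Dunmere (overflow 26)
  39÷3 = 13 each, +1 to first 0
Round 5: Elkhorn=43 Fernhollow=39 Juniper=41 → close Elkhorn (overflow 36)
  43÷2 = 21 each, +1 to first 1
Round 6: Fernhollow=61 Juniper=62 → close Fernhollow (overflow 56)
  61÷1 = 61 each, +1 to first 0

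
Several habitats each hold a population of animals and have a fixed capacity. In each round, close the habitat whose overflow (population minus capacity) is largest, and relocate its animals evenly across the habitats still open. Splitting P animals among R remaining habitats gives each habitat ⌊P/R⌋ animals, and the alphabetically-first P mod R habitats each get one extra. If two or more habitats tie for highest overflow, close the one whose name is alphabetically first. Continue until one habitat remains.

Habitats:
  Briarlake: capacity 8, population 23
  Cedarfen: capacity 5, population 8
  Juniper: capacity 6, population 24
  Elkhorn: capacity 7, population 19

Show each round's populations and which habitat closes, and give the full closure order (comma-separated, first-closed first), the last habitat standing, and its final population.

Round 1: Briarlake=23 Cedarfen=8 Elkhorn=19 Juniper=24 → close Juniper (overflow 18)
  24÷3 = 8 each, +1 to first 0
Round 2: Briarlake=31 Cedarfen=16 Elkhorn=27 → close Briarlake (overflow 23)
  31÷2 = 15 each, +1 to first 1
Round 3: Cedarfen=32 Elkhorn=42 → close Elkhorn (overflow 35)
  42÷1 = 42 each, +1 to first 0

Closure order: Juniper, Briarlake, Elkhorn
Last habitat: Cedarfen with 74 animals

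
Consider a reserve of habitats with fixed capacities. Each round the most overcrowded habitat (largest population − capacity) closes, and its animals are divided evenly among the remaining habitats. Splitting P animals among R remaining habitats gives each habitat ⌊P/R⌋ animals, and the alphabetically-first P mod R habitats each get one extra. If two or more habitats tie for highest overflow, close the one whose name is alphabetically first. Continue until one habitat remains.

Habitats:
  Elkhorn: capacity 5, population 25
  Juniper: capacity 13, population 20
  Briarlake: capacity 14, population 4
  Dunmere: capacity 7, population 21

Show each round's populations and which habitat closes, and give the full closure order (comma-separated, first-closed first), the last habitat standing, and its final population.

Closure order: Elkhorn, Dunmere, Juniper
Last habitat: Briarlake with 70 animals

Round 1: Briarlake=4 Dunmere=21 Elkhorn=25 Juniper=20 → close Elkhorn (overflow 20)
  25÷3 = 8 each, +1 to first 1
Round 2: Briarlake=13 Dunmere=29 Juniper=28 → close Dunmere (overflow 22)
  29÷2 = 14 each, +1 to first 1
Round 3: Briarlake=28 Juniper=42 → close Juniper (overflow 29)
  42÷1 = 42 each, +1 to first 0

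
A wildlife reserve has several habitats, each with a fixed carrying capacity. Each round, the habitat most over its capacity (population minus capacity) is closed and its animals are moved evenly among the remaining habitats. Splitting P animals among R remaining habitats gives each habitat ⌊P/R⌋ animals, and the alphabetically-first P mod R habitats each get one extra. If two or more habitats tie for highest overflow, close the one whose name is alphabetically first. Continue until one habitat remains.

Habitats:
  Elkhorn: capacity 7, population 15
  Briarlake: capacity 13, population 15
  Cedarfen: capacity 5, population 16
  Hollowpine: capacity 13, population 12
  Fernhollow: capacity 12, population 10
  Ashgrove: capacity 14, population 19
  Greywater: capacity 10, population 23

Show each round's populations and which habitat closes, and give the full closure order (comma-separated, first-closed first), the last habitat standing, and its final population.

Round 1: Ashgrove=19 Briarlake=15 Cedarfen=16 Elkhorn=15 Fernhollow=10 Greywater=23 Hollowpine=12 → close Greywater (overflow 13)
  23÷6 = 3 each, +1 to first 5
Round 2: Ashgrove=23 Briarlake=19 Cedarfen=20 Elkhorn=19 Fernhollow=14 Hollowpine=15 → close Cedarfen (overflow 15)
  20÷5 = 4 each, +1 to first 0
Round 3: Ashgrove=27 Briarlake=23 Elkhorn=23 Fernhollow=18 Hollowpine=19 → close Elkhorn (overflow 16)
  23÷4 = 5 each, +1 to first 3
Round 4: Ashgrove=33 Briarlake=29 Fernhollow=24 Hollowpine=24 → close Ashgrove (overflow 19)
  33÷3 = 11 each, +1 to first 0
Round 5: Briarlake=40 Fernhollow=35 Hollowpine=35 → close Briarlake (overflow 27)
  40÷2 = 20 each, +1 to first 0
Round 6: Fernhollow=55 Hollowpine=55 → close Fernhollow (overflow 43)
  55÷1 = 55 each, +1 to first 0

Closure order: Greywater, Cedarfen, Elkhorn, Ashgrove, Briarlake, Fernhollow
Last habitat: Hollowpine with 110 animals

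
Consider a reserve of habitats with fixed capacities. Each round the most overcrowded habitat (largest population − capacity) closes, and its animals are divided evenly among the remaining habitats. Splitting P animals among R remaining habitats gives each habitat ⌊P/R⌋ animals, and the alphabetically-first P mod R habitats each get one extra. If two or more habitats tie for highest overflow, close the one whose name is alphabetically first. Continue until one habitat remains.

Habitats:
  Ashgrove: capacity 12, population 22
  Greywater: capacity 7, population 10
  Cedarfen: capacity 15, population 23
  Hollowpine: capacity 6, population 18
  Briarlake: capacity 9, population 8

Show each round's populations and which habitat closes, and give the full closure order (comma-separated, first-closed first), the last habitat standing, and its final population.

Round 1: Ashgrove=22 Briarlake=8 Cedarfen=23 Greywater=10 Hollowpine=18 → close Hollowpine (overflow 12)
  18÷4 = 4 each, +1 to first 2
Round 2: Ashgrove=27 Briarlake=13 Cedarfen=27 Greywater=14 → close Ashgrove (overflow 15)
  27÷3 = 9 each, +1 to first 0
Round 3: Briarlake=22 Cedarfen=36 Greywater=23 → close Cedarfen (overflow 21)
  36÷2 = 18 each, +1 to first 0
Round 4: Briarlake=40 Greywater=41 → close Greywater (overflow 34)
  41÷1 = 41 each, +1 to first 0

Closure order: Hollowpine, Ashgrove, Cedarfen, Greywater
Last habitat: Briarlake with 81 animals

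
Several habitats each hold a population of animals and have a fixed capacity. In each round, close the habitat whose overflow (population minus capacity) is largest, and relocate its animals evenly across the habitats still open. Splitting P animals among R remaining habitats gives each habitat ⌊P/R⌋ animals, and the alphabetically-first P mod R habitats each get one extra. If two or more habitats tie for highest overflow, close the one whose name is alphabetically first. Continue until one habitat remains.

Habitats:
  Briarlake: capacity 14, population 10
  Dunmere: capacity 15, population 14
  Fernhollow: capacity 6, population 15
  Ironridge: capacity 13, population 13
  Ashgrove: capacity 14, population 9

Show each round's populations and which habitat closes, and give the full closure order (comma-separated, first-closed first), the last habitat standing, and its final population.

Round 1: Ashgrove=9 Briarlake=10 Dunmere=14 Fernhollow=15 Ironridge=13 → close Fernhollow (overflow 9)
  15÷4 = 3 each, +1 to first 3
Round 2: Ashgrove=13 Briarlake=14 Dunmere=18 Ironridge=16 → close Dunmere (overflow 3)
  18÷3 = 6 each, +1 to first 0
Round 3: Ashgrove=19 Briarlake=20 Ironridge=22 → close Ironridge (overflow 9)
  22÷2 = 11 each, +1 to first 0
Round 4: Ashgrove=30 Briarlake=31 → close Briarlake (overflow 17)
  31÷1 = 31 each, +1 to first 0

Closure order: Fernhollow, Dunmere, Ironridge, Briarlake
Last habitat: Ashgrove with 61 animals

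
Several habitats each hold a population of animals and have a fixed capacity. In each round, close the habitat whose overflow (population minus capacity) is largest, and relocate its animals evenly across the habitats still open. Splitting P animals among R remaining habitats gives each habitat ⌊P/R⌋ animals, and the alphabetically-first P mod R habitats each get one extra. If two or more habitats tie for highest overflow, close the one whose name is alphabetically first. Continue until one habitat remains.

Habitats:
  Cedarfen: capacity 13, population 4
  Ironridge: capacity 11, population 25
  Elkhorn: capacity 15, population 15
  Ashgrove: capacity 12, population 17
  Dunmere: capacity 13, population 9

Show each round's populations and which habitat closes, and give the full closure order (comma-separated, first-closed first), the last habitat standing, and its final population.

Closure order: Ironridge, Ashgrove, Elkhorn, Dunmere
Last habitat: Cedarfen with 70 animals

Round 1: Ashgrove=17 Cedarfen=4 Dunmere=9 Elkhorn=15 Ironridge=25 → close Ironridge (overflow 14)
  25÷4 = 6 each, +1 to first 1
Round 2: Ashgrove=24 Cedarfen=10 Dunmere=15 Elkhorn=21 → close Ashgrove (overflow 12)
  24÷3 = 8 each, +1 to first 0
Round 3: Cedarfen=18 Dunmere=23 Elkhorn=29 → close Elkhorn (overflow 14)
  29÷2 = 14 each, +1 to first 1
Round 4: Cedarfen=33 Dunmere=37 → close Dunmere (overflow 24)
  37÷1 = 37 each, +1 to first 0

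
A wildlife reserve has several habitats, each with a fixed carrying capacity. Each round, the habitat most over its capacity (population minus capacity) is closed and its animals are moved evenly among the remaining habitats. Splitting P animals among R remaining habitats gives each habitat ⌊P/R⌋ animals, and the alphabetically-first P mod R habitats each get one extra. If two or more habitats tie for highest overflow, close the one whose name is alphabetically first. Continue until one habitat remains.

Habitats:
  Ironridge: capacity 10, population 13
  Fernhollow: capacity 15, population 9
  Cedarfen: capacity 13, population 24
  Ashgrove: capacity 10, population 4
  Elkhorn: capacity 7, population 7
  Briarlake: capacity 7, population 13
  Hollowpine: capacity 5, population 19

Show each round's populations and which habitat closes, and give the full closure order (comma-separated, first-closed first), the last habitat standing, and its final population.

Round 1: Ashgrove=4 Briarlake=13 Cedarfen=24 Elkhorn=7 Fernhollow=9 Hollowpine=19 Ironridge=13 → close Hollowpine (overflow 14)
  19÷6 = 3 each, +1 to first 1
Round 2: Ashgrove=8 Briarlake=16 Cedarfen=27 Elkhorn=10 Fernhollow=12 Ironridge=16 → close Cedarfen (overflow 14)
  27÷5 = 5 each, +1 to first 2
Round 3: Ashgrove=14 Briarlake=22 Elkhorn=15 Fernhollow=17 Ironridge=21 → close Briarlake (overflow 15)
  22÷4 = 5 each, +1 to first 2
Round 4: Ashgrove=20 Elkhorn=21 Fernhollow=22 Ironridge=26 → close Ironridge (overflow 16)
  26÷3 = 8 each, +1 to first 2
Round 5: Ashgrove=29 Elkhorn=30 Fernhollow=30 → close Elkhorn (overflow 23)
  30÷2 = 15 each, +1 to first 0
Round 6: Ashgrove=44 Fernhollow=45 → close Ashgrove (overflow 34)
  44÷1 = 44 each, +1 to first 0

Closure order: Hollowpine, Cedarfen, Briarlake, Ironridge, Elkhorn, Ashgrove
Last habitat: Fernhollow with 89 animals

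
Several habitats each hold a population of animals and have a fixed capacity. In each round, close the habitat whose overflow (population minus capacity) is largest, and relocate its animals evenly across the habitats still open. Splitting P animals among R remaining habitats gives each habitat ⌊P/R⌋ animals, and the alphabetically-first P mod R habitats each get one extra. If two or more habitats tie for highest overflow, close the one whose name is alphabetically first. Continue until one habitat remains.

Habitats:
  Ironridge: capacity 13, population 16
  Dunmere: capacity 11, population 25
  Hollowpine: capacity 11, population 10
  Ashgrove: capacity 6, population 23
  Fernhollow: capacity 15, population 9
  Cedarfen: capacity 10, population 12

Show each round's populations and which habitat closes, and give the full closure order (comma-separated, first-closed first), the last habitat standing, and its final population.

Closure order: Ashgrove, Dunmere, Cedarfen, Ironridge, Hollowpine
Last habitat: Fernhollow with 95 animals

Round 1: Ashgrove=23 Cedarfen=12 Dunmere=25 Fernhollow=9 Hollowpine=10 Ironridge=16 → close Ashgrove (overflow 17)
  23÷5 = 4 each, +1 to first 3
Round 2: Cedarfen=17 Dunmere=30 Fernhollow=14 Hollowpine=14 Ironridge=20 → close Dunmere (overflow 19)
  30÷4 = 7 each, +1 to first 2
Round 3: Cedarfen=25 Fernhollow=22 Hollowpine=21 Ironridge=27 → close Cedarfen (overflow 15)
  25÷3 = 8 each, +1 to first 1
Round 4: Fernhollow=31 Hollowpine=29 Ironridge=35 → close Ironridge (overflow 22)
  35÷2 = 17 each, +1 to first 1
Round 5: Fernhollow=49 Hollowpine=46 → close Hollowpine (overflow 35)
  46÷1 = 46 each, +1 to first 0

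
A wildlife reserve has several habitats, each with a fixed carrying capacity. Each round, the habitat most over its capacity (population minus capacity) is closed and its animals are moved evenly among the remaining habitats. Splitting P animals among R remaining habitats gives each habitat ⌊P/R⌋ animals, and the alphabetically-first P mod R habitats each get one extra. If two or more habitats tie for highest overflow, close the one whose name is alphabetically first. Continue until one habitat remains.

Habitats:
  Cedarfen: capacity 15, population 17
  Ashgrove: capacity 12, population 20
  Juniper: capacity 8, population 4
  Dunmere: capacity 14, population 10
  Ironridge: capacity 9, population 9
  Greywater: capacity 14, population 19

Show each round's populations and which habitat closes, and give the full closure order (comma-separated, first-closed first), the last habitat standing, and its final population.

Round 1: Ashgrove=20 Cedarfen=17 Dunmere=10 Greywater=19 Ironridge=9 Juniper=4 → close Ashgrove (overflow 8)
  20÷5 = 4 each, +1 to first 0
Round 2: Cedarfen=21 Dunmere=14 Greywater=23 Ironridge=13 Juniper=8 → close Greywater (overflow 9)
  23÷4 = 5 each, +1 to first 3
Round 3: Cedarfen=27 Dunmere=20 Ironridge=19 Juniper=13 → close Cedarfen (overflow 12)
  27÷3 = 9 each, +1 to first 0
Round 4: Dunmere=29 Ironridge=28 Juniper=22 → close Ironridge (overflow 19)
  28÷2 = 14 each, +1 to first 0
Round 5: Dunmere=43 Juniper=36 → close Dunmere (overflow 29)
  43÷1 = 43 each, +1 to first 0

Closure order: Ashgrove, Greywater, Cedarfen, Ironridge, Dunmere
Last habitat: Juniper with 79 animals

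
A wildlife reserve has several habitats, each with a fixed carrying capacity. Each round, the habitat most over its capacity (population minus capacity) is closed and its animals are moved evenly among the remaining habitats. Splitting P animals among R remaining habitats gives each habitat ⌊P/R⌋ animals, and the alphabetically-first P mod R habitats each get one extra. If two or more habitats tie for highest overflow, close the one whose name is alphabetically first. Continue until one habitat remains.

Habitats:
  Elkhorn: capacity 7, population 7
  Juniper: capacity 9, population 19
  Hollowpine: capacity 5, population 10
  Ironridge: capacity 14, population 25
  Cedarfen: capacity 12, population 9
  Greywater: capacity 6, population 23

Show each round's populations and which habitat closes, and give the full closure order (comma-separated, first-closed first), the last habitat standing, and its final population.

Round 1: Cedarfen=9 Elkhorn=7 Greywater=23 Hollowpine=10 Ironridge=25 Juniper=19 → close Greywater (overflow 17)
  23÷5 = 4 each, +1 to first 3
Round 2: Cedarfen=14 Elkhorn=12 Hollowpine=15 Ironridge=29 Juniper=23 → close Ironridge (overflow 15)
  29÷4 = 7 each, +1 to first 1
Round 3: Cedarfen=22 Elkhorn=19 Hollowpine=22 Juniper=30 → close Juniper (overflow 21)
  30÷3 = 10 each, +1 to first 0
Round 4: Cedarfen=32 Elkhorn=29 Hollowpine=32 → close Hollowpine (overflow 27)
  32÷2 = 16 each, +1 to first 0
Round 5: Cedarfen=48 Elkhorn=45 → close Elkhorn (overflow 38)
  45÷1 = 45 each, +1 to first 0

Closure order: Greywater, Ironridge, Juniper, Hollowpine, Elkhorn
Last habitat: Cedarfen with 93 animals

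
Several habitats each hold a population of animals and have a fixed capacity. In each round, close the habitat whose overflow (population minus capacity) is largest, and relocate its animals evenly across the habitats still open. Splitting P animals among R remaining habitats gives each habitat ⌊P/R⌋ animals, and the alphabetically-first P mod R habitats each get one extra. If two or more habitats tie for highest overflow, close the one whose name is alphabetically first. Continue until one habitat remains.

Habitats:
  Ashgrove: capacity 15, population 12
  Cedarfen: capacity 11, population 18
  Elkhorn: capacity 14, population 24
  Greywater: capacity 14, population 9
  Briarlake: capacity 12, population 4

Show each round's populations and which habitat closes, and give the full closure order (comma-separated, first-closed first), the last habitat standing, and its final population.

Round 1: Ashgrove=12 Briarlake=4 Cedarfen=18 Elkhorn=24 Greywater=9 → close Elkhorn (overflow 10)
  24÷4 = 6 each, +1 to first 0
Round 2: Ashgrove=18 Briarlake=10 Cedarfen=24 Greywater=15 → close Cedarfen (overflow 13)
  24÷3 = 8 each, +1 to first 0
Round 3: Ashgrove=26 Briarlake=18 Greywater=23 → close Ashgrove (overflow 11)
  26÷2 = 13 each, +1 to first 0
Round 4: Briarlake=31 Greywater=36 → close Greywater (overflow 22)
  36÷1 = 36 each, +1 to first 0

Closure order: Elkhorn, Cedarfen, Ashgrove, Greywater
Last habitat: Briarlake with 67 animals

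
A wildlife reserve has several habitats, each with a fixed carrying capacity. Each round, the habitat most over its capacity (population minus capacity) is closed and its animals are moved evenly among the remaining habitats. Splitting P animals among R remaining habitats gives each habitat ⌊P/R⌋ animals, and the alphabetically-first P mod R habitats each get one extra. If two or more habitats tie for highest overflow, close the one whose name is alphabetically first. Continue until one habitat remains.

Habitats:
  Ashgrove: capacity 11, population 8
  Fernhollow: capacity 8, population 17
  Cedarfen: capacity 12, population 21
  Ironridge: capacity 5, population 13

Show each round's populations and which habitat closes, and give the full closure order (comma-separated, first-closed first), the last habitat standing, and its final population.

Round 1: Ashgrove=8 Cedarfen=21 Fernhollow=17 Ironridge=13 → close Cedarfen (overflow 9)
  21÷3 = 7 each, +1 to first 0
Round 2: Ashgrove=15 Fernhollow=24 Ironridge=20 → close Fernhollow (overflow 16)
  24÷2 = 12 each, +1 to first 0
Round 3: Ashgrove=27 Ironridge=32 → close Ironridge (overflow 27)
  32÷1 = 32 each, +1 to first 0

Closure order: Cedarfen, Fernhollow, Ironridge
Last habitat: Ashgrove with 59 animals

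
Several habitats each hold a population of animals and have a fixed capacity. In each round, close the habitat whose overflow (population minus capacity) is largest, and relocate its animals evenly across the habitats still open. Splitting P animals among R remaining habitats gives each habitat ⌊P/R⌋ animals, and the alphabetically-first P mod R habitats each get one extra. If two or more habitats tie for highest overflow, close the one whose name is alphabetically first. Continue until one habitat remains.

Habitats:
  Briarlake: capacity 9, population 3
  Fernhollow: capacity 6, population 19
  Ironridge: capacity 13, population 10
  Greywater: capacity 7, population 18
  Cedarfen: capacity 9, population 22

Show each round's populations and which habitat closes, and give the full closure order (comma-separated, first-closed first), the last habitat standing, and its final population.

Round 1: Briarlake=3 Cedarfen=22 Fernhollow=19 Greywater=18 Ironridge=10 → close Cedarfen (overflow 13)
  22÷4 = 5 each, +1 to first 2
Round 2: Briarlake=9 Fernhollow=25 Greywater=23 Ironridge=15 → close Fernhollow (overflow 19)
  25÷3 = 8 each, +1 to first 1
Round 3: Briarlake=18 Greywater=31 Ironridge=23 → close Greywater (overflow 24)
  31÷2 = 15 each, +1 to first 1
Round 4: Briarlake=34 Ironridge=38 → close Briarlake (overflow 25)
  34÷1 = 34 each, +1 to first 0

Closure order: Cedarfen, Fernhollow, Greywater, Briarlake
Last habitat: Ironridge with 72 animals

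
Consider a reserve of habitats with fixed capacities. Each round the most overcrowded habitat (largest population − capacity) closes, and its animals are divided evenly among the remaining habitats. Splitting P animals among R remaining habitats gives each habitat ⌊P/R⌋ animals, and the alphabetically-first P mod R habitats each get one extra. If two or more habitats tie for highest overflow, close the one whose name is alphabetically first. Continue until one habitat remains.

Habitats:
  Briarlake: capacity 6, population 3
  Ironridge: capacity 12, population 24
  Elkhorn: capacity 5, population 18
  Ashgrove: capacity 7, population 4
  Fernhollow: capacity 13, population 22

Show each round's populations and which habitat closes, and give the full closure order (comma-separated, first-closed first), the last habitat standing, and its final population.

Round 1: Ashgrove=4 Briarlake=3 Elkhorn=18 Fernhollow=22 Ironridge=24 → close Elkhorn (overflow 13)
  18÷4 = 4 each, +1 to first 2
Round 2: Ashgrove=9 Briarlake=8 Fernhollow=26 Ironridge=28 → close Ironridge (overflow 16)
  28÷3 = 9 each, +1 to first 1
Round 3: Ashgrove=19 Briarlake=17 Fernhollow=35 → close Fernhollow (overflow 22)
  35÷2 = 17 each, +1 to first 1
Round 4: Ashgrove=37 Briarlake=34 → close Ashgrove (overflow 30)
  37÷1 = 37 each, +1 to first 0

Closure order: Elkhorn, Ironridge, Fernhollow, Ashgrove
Last habitat: Briarlake with 71 animals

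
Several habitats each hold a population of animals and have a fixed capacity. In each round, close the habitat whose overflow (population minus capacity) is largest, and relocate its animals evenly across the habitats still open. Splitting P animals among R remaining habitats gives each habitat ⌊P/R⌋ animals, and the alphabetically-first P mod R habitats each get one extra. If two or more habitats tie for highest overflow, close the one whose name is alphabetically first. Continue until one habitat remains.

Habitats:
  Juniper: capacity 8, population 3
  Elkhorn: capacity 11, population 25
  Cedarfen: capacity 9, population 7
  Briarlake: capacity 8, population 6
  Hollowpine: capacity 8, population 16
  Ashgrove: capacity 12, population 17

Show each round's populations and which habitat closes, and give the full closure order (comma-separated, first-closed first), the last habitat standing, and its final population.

Round 1: Ashgrove=17 Briarlake=6 Cedarfen=7 Elkhorn=25 Hollowpine=16 Juniper=3 → close Elkhorn (overflow 14)
  25÷5 = 5 each, +1 to first 0
Round 2: Ashgrove=22 Briarlake=11 Cedarfen=12 Hollowpine=21 Juniper=8 → close Hollowpine (overflow 13)
  21÷4 = 5 each, +1 to first 1
Round 3: Ashgrove=28 Briarlake=16 Cedarfen=17 Juniper=13 → close Ashgrove (overflow 16)
  28÷3 = 9 each, +1 to first 1
Round 4: Briarlake=26 Cedarfen=26 Juniper=22 → close Briarlake (overflow 18)
  26÷2 = 13 each, +1 to first 0
Round 5: Cedarfen=39 Juniper=35 → close Cedarfen (overflow 30)
  39÷1 = 39 each, +1 to first 0

Closure order: Elkhorn, Hollowpine, Ashgrove, Briarlake, Cedarfen
Last habitat: Juniper with 74 animals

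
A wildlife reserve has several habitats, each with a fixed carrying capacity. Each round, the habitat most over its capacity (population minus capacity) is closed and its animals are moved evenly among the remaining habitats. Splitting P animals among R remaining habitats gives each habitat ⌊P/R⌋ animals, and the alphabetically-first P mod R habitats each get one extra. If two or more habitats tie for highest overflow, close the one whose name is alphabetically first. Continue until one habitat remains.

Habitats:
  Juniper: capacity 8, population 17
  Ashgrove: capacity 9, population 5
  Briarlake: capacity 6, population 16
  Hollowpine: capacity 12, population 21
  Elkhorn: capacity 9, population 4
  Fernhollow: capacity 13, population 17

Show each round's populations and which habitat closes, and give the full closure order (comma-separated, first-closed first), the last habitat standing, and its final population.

Closure order: Briarlake, Hollowpine, Juniper, Fernhollow, Ashgrove
Last habitat: Elkhorn with 80 animals

Round 1: Ashgrove=5 Briarlake=16 Elkhorn=4 Fernhollow=17 Hollowpine=21 Juniper=17 → close Briarlake (overflow 10)
  16÷5 = 3 each, +1 to first 1
Round 2: Ashgrove=9 Elkhorn=7 Fernhollow=20 Hollowpine=24 Juniper=20 → close Hollowpine (overflow 12)
  24÷4 = 6 each, +1 to first 0
Round 3: Ashgrove=15 Elkhorn=13 Fernhollow=26 Juniper=26 → close Juniper (overflow 18)
  26÷3 = 8 each, +1 to first 2
Round 4: Ashgrove=24 Elkhorn=22 Fernhollow=34 → close Fernhollow (overflow 21)
  34÷2 = 17 each, +1 to first 0
Round 5: Ashgrove=41 Elkhorn=39 → close Ashgrove (overflow 32)
  41÷1 = 41 each, +1 to first 0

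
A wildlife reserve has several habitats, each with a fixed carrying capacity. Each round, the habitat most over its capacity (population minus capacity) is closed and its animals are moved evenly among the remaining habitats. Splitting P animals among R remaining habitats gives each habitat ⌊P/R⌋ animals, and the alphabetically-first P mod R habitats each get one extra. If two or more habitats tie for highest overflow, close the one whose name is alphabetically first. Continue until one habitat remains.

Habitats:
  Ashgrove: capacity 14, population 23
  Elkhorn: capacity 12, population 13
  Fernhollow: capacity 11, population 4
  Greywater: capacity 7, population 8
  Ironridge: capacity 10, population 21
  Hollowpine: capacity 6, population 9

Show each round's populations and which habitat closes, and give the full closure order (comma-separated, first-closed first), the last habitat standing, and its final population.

Round 1: Ashgrove=23 Elkhorn=13 Fernhollow=4 Greywater=8 Hollowpine=9 Ironridge=21 → close Ironridge (overflow 11)
  21÷5 = 4 each, +1 to first 1
Round 2: Ashgrove=28 Elkhorn=17 Fernhollow=8 Greywater=12 Hollowpine=13 → close Ashgrove (overflow 14)
  28÷4 = 7 each, +1 to first 0
Round 3: Elkhorn=24 Fernhollow=15 Greywater=19 Hollowpine=20 → close Hollowpine (overflow 14)
  20÷3 = 6 each, +1 to first 2
Round 4: Elkhorn=31 Fernhollow=22 Greywater=25 → close Elkhorn (overflow 19)
  31÷2 = 15 each, +1 to first 1
Round 5: Fernhollow=38 Greywater=40 → close Greywater (overflow 33)
  40÷1 = 40 each, +1 to first 0

Closure order: Ironridge, Ashgrove, Hollowpine, Elkhorn, Greywater
Last habitat: Fernhollow with 78 animals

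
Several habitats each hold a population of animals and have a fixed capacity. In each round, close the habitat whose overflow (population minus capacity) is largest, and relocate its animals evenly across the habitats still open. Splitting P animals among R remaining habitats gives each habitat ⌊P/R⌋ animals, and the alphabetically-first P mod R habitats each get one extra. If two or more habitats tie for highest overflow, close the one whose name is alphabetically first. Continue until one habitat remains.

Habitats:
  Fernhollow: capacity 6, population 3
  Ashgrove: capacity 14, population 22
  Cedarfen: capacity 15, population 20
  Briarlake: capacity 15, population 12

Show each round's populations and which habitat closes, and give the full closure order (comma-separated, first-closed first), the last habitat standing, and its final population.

Round 1: Ashgrove=22 Briarlake=12 Cedarfen=20 Fernhollow=3 → close Ashgrove (overflow 8)
  22÷3 = 7 each, +1 to first 1
Round 2: Briarlake=20 Cedarfen=27 Fernhollow=10 → close Cedarfen (overflow 12)
  27÷2 = 13 each, +1 to first 1
Round 3: Briarlake=34 Fernhollow=23 → close Briarlake (overflow 19)
  34÷1 = 34 each, +1 to first 0

Closure order: Ashgrove, Cedarfen, Briarlake
Last habitat: Fernhollow with 57 animals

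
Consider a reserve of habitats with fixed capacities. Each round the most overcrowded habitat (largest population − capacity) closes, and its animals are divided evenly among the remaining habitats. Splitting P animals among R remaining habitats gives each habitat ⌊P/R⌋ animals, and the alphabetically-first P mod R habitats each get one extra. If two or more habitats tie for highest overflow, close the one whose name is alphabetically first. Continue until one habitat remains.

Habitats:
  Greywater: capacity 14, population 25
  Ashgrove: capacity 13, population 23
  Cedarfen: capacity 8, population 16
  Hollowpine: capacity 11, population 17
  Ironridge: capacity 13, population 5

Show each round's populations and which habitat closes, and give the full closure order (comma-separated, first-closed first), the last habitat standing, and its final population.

Closure order: Greywater, Ashgrove, Cedarfen, Hollowpine
Last habitat: Ironridge with 86 animals

Round 1: Ashgrove=23 Cedarfen=16 Greywater=25 Hollowpine=17 Ironridge=5 → close Greywater (overflow 11)
  25÷4 = 6 each, +1 to first 1
Round 2: Ashgrove=30 Cedarfen=22 Hollowpine=23 Ironridge=11 → close Ashgrove (overflow 17)
  30÷3 = 10 each, +1 to first 0
Round 3: Cedarfen=32 Hollowpine=33 Ironridge=21 → close Cedarfen (overflow 24)
  32÷2 = 16 each, +1 to first 0
Round 4: Hollowpine=49 Ironridge=37 → close Hollowpine (overflow 38)
  49÷1 = 49 each, +1 to first 0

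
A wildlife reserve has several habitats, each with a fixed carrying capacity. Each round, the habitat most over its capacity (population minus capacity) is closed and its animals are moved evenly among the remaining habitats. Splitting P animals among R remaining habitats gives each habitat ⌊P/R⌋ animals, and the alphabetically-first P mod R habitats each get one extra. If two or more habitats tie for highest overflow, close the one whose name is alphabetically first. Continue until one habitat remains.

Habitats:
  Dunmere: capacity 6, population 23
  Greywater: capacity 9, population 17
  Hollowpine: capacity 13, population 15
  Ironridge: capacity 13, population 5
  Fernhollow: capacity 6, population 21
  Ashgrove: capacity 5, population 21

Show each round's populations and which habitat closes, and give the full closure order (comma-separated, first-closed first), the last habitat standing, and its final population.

Round 1: Ashgrove=21 Dunmere=23 Fernhollow=21 Greywater=17 Hollowpine=15 Ironridge=5 → close Dunmere (overflow 17)
  23÷5 = 4 each, +1 to first 3
Round 2: Ashgrove=26 Fernhollow=26 Greywater=22 Hollowpine=19 Ironridge=9 → close Ashgrove (overflow 21)
  26÷4 = 6 each, +1 to first 2
Round 3: Fernhollow=33 Greywater=29 Hollowpine=25 Ironridge=15 → close Fernhollow (overflow 27)
  33÷3 = 11 each, +1 to first 0
Round 4: Greywater=40 Hollowpine=36 Ironridge=26 → close Greywater (overflow 31)
  40÷2 = 20 each, +1 to first 0
Round 5: Hollowpine=56 Ironridge=46 → close Hollowpine (overflow 43)
  56÷1 = 56 each, +1 to first 0

Closure order: Dunmere, Ashgrove, Fernhollow, Greywater, Hollowpine
Last habitat: Ironridge with 102 animals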